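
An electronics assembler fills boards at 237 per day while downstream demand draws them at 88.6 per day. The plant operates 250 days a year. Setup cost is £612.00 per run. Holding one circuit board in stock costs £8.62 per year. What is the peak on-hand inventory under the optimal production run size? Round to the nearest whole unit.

Annual demand D = 88.6 × 250 = 22,150.
Production build-up factor (1 − d/p) = 1 − 88.6/237 = 0.6262.
Q* = √(2DS / (H(1 − d/p))) = √(2 × 22,150 × 612 / (8.62 × 0.6262)).
= √(27,111,600 / 5.3975) ≈ 2241.203.
Maximum inventory = Q*(1 − d/p) = 2241.203 × 0.6262 ≈ 1403.352.

I_max ≈ 1,403 boards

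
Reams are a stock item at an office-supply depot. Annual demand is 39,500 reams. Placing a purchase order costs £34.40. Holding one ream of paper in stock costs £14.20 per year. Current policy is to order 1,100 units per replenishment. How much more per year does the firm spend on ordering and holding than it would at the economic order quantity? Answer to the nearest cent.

Extra cost ≈ £2,833.19 per year

EOQ = √(2DS/H) = √(2 × 39,500 × 34.4 / 14.2) ≈ 437.47.
Cost at Q* = (D/Q*)S + (Q*/2)H = √(2DSH) ≈ £6,212.08.
Cost at Q = 1,100: (39,500/1,100)×34.4 + (1,100/2)×14.2 = £1,235.27 + £7,810.00 = £9,045.27.
Excess = £9,045.27 − £6,212.08 = £2,833.19.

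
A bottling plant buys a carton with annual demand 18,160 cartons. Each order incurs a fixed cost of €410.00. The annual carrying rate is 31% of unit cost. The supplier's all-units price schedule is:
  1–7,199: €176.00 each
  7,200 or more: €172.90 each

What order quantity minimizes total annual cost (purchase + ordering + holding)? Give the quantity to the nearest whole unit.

Q* ≈ 522 cartons

Holding cost per unit per year at price C is H = 0.31·C.
For each price level, check whether its EOQ is feasible; otherwise the best quantity at that price is the breakpoint.
EOQ at €176.00 = 522.4 (feasible in tier 1): TC = 18,160×€176.00 + (18,160/522.4)×410 + (522.4/2)×0.31×€176.00 = €3,224,663.75.
EOQ at €172.90 = 527.1 < 7200, so use break Q=7200: TC = 18,160×€172.90 + (18,160/7200.0)×410 + (7200.0/2)×0.31×€172.90 = €3,333,854.51.
Lowest total cost is €3,224,663.75 at Q = 522.4.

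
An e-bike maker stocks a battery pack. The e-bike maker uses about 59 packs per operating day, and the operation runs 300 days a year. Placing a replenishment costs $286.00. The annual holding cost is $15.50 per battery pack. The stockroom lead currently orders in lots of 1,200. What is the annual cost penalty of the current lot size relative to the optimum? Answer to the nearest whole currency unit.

Extra cost ≈ $991 per year

Annual demand D = 59 × 300 = 17,700.
EOQ = √(2DS/H) = √(2 × 17,700 × 286 / 15.5) ≈ 808.20.
Cost at Q* = (D/Q*)S + (Q*/2)H = √(2DSH) ≈ $12,527.10.
Cost at Q = 1,200: (17,700/1,200)×286 + (1,200/2)×15.5 = $4,218.50 + $9,300.00 = $13,518.50.
Excess = $13,518.50 − $12,527.10 = $991.40.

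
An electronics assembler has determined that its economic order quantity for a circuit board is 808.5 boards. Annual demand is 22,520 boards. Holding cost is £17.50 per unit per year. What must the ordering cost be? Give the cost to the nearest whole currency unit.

S ≈ £254

The basic EOQ model gives Q* = √(2DS/H); rearrange for the unknown.
From Q* = √(2DS/H): S = Q*²H / (2D) = 808.5² × 17.5 / (2 × 22,520) = 253.9801.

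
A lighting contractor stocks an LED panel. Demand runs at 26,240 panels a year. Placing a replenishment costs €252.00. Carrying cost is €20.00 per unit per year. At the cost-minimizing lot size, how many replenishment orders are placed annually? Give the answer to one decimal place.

N ≈ 32.3 orders per year

Q* = √(2DS/H) = √(2 × 26,240 × 252 / 20) ≈ 813.17.
Orders per year = D / Q* = 26,240 / 813.17 ≈ 32.269.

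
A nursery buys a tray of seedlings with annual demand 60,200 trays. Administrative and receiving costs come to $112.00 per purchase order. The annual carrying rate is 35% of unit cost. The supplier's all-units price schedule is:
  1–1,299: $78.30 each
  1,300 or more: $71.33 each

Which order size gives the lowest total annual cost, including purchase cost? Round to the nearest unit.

Holding cost per unit per year at price C is H = 0.35·C.
For each price level, check whether its EOQ is feasible; otherwise the best quantity at that price is the breakpoint.
EOQ at $78.30 = 701.5 (feasible in tier 1): TC = 60,200×$78.30 + (60,200/701.5)×112 + (701.5/2)×0.35×$78.30 = $4,732,883.71.
EOQ at $71.33 = 734.9 < 1300, so use break Q=1300: TC = 60,200×$71.33 + (60,200/1300.0)×112 + (1300.0/2)×0.35×$71.33 = $4,315,480.04.
Lowest total cost is $4,315,480.04 at Q = 1300.0.

Q* ≈ 1,300 trays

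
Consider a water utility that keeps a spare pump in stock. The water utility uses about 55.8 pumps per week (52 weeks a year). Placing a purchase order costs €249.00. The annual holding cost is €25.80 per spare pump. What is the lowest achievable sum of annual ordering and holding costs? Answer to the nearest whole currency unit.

Annual demand D = 55.8 × 52 = 2,901.6.
Q* = √(2DS/H) = √(2 × 2,901.6 × 249 / 25.8) ≈ 236.66.
At the optimum the two cost components are equal, so total cost = 2·(Q*/2)H = Q*·H.
Minimum total = √(2DSH) = √(2 × 2,901.6 × 249 × 25.8) ≈ 6105.810.

TC* ≈ €6,106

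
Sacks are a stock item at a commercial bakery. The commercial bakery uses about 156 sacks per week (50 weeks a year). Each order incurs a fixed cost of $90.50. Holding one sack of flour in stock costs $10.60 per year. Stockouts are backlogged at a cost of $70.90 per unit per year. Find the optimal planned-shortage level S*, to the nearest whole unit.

Annual demand D = 156 × 50 = 7,800.
With planned backorders, Q* = √(2DS/H) · √((H+B)/B).
√(2DS/H) = √(2 × 7,800 × 90.5 / 10.6) = 364.950.
√((H+B)/B) = √((10.6+70.9)/70.9) = 1.0722.
Q* ≈ 391.282.
S* = Q* · H/(H+B) = 391.282 × 10.6/81.5 ≈ 50.891.

S* ≈ 51 sacks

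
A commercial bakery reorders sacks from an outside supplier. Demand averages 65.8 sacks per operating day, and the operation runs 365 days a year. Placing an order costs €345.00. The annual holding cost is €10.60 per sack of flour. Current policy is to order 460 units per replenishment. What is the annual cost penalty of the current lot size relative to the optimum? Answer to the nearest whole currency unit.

Annual demand D = 65.8 × 365 = 24,017.
EOQ = √(2DS/H) = √(2 × 24,017 × 345 / 10.6) ≈ 1250.35.
Cost at Q* = (D/Q*)S + (Q*/2)H = √(2DSH) ≈ €13,253.69.
Cost at Q = 460: (24,017/460)×345 + (460/2)×10.6 = €18,012.75 + €2,438.00 = €20,450.75.
Excess = €20,450.75 − €13,253.69 = €7,197.06.

Extra cost ≈ €7,197 per year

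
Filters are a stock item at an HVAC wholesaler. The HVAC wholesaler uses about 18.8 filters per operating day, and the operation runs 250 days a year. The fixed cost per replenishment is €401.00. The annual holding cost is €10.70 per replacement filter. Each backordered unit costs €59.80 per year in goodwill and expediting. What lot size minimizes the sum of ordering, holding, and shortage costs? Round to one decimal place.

Q* ≈ 644.4 filters

Annual demand D = 18.8 × 250 = 4,700.
With planned backorders, Q* = √(2DS/H) · √((H+B)/B).
√(2DS/H) = √(2 × 4,700 × 401 / 10.7) = 593.532.
√((H+B)/B) = √((10.7+59.8)/59.8) = 1.0858.
Q* ≈ 644.448.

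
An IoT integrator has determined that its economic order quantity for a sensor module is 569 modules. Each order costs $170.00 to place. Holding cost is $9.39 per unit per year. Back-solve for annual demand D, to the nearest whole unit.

Invert the EOQ relation Q*² = 2DS/H.
From Q* = √(2DS/H): D = Q*²H / (2S) = 569² × 9.39 / (2 × 170) = 8941.517.

D ≈ 8,942 modules per year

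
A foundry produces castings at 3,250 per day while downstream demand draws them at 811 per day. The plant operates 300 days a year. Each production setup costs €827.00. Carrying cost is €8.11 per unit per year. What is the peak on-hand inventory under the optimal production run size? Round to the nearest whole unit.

Annual demand D = 811 × 300 = 243,300.
Production build-up factor (1 − d/p) = 1 − 811/3,250 = 0.7505.
Q* = √(2DS / (H(1 − d/p))) = √(2 × 243,300 × 827 / (8.11 × 0.7505)).
= √(402,418,200 / 6.0862) ≈ 8131.378.
Maximum inventory = Q*(1 − d/p) = 8131.378 × 0.7505 ≈ 6102.287.

I_max ≈ 6,102 castings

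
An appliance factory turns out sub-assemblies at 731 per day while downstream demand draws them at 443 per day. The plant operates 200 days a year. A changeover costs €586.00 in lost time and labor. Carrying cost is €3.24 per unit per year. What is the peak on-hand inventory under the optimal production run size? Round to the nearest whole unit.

Annual demand D = 443 × 200 = 88,600.
Production build-up factor (1 − d/p) = 1 − 443/731 = 0.3940.
Q* = √(2DS / (H(1 − d/p))) = √(2 × 88,600 × 586 / (3.24 × 0.3940)).
= √(103,839,200 / 1.2765) ≈ 9019.254.
Maximum inventory = Q*(1 − d/p) = 9019.254 × 0.3940 ≈ 3553.413.

I_max ≈ 3,553 sub-assemblies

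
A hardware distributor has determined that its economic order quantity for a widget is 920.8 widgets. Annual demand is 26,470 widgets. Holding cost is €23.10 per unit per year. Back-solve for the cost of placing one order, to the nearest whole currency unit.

Squaring Q* = √(2DS/H) gives Q*² = 2DS/H.
From Q* = √(2DS/H): S = Q*²H / (2D) = 920.8² × 23.1 / (2 × 26,470) = 369.9633.

S ≈ €370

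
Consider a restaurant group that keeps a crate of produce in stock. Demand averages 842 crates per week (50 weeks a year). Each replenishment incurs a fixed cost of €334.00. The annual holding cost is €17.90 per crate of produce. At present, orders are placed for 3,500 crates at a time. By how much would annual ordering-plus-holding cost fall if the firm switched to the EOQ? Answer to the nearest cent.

Extra cost ≈ €12,906.01 per year

Annual demand D = 842 × 50 = 42,100.
EOQ = √(2DS/H) = √(2 × 42,100 × 334 / 17.9) ≈ 1253.44.
Cost at Q* = (D/Q*)S + (Q*/2)H = √(2DSH) ≈ €22,436.54.
Cost at Q = 3,500: (42,100/3,500)×334 + (3,500/2)×17.9 = €4,017.54 + €31,325.00 = €35,342.54.
Excess = €35,342.54 − €22,436.54 = €12,906.01.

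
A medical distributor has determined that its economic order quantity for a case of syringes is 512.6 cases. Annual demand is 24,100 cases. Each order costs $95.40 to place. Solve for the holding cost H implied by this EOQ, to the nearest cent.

H ≈ $17.50

The basic EOQ model gives Q* = √(2DS/H); rearrange for the unknown.
From Q* = √(2DS/H): H = 2DS / Q*² = 2 × 24,100 × 95.4 / 512.6² = 17.5000.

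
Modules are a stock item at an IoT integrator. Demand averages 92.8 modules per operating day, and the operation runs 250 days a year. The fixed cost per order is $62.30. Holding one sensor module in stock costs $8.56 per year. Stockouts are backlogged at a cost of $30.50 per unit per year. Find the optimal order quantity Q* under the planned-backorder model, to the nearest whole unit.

Annual demand D = 92.8 × 250 = 23,200.
With planned backorders, Q* = √(2DS/H) · √((H+B)/B).
√(2DS/H) = √(2 × 23,200 × 62.3 / 8.56) = 581.120.
√((H+B)/B) = √((8.56+30.5)/30.5) = 1.1317.
Q* ≈ 657.631.

Q* ≈ 658 modules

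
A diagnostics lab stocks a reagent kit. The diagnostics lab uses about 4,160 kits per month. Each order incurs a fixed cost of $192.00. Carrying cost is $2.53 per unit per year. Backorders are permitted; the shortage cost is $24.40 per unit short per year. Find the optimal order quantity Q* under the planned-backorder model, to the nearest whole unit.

Q* ≈ 2,892 kits

Annual demand D = 4,160 × 12 = 49,920.
With planned backorders, Q* = √(2DS/H) · √((H+B)/B).
√(2DS/H) = √(2 × 49,920 × 192 / 2.53) = 2752.597.
√((H+B)/B) = √((2.53+24.4)/24.4) = 1.0506.
Q* ≈ 2891.784.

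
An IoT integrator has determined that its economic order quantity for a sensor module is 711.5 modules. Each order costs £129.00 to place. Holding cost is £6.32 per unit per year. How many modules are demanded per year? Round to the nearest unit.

D ≈ 12,401 modules per year

Squaring Q* = √(2DS/H) gives Q*² = 2DS/H.
From Q* = √(2DS/H): D = Q*²H / (2S) = 711.5² × 6.32 / (2 × 129) = 12400.728.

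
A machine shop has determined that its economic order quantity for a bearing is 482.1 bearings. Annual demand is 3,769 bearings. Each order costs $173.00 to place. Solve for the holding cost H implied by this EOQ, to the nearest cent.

H ≈ $5.61

The basic EOQ model gives Q* = √(2DS/H); rearrange for the unknown.
From Q* = √(2DS/H): H = 2DS / Q*² = 2 × 3,769 × 173 / 482.1² = 5.6108.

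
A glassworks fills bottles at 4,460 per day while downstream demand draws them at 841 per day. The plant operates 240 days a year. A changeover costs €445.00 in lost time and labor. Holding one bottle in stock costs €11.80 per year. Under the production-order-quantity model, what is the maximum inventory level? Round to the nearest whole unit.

Annual demand D = 841 × 240 = 201,840.
Production build-up factor (1 − d/p) = 1 − 841/4,460 = 0.8114.
Q* = √(2DS / (H(1 − d/p))) = √(2 × 201,840 × 445 / (11.8 × 0.8114)).
= √(179,637,600 / 9.5749) ≈ 4331.425.
Maximum inventory = Q*(1 − d/p) = 4331.425 × 0.8114 ≈ 3514.669.

I_max ≈ 3,515 bottles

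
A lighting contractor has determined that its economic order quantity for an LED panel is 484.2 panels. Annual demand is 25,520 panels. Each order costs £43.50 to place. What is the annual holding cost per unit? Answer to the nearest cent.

Squaring Q* = √(2DS/H) gives Q*² = 2DS/H.
From Q* = √(2DS/H): H = 2DS / Q*² = 2 × 25,520 × 43.5 / 484.2² = 9.4700.

H ≈ £9.47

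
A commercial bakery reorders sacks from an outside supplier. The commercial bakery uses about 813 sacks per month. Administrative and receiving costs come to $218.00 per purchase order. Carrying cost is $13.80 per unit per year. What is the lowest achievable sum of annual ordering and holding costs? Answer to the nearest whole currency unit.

TC* ≈ $7,662

Annual demand D = 813 × 12 = 9,756.
EOQ = √(2DS/H) = √(2 × 9,756 × 218 / 13.8) ≈ 555.19.
At Q*, ordering cost (D/Q*)S equals holding cost (Q*/2)H, each = √(DSH/2).
Minimum total = √(2DSH) = √(2 × 9,756 × 218 × 13.8) ≈ 7661.586.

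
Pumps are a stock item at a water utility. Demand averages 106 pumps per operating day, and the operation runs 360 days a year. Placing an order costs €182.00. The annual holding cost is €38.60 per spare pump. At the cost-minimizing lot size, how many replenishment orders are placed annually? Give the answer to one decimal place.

N ≈ 63.6 orders per year

Annual demand D = 106 × 360 = 38,160.
Q* = √(2DS/H) = √(2 × 38,160 × 182 / 38.6) ≈ 599.88.
Orders per year = D / Q* = 38,160 / 599.88 ≈ 63.613.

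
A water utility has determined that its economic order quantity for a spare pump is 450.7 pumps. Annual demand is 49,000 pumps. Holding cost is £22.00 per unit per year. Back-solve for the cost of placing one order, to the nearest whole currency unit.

S ≈ £46

Invert the EOQ relation Q*² = 2DS/H.
From Q* = √(2DS/H): S = Q*²H / (2D) = 450.7² × 22 / (2 × 49,000) = 45.6007.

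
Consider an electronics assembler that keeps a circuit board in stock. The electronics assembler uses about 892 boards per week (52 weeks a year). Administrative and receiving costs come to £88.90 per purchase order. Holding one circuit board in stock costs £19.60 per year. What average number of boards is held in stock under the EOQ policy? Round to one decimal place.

Annual demand D = 892 × 52 = 46,384.
EOQ = √(2DS/H) = √(2 × 46,384 × 88.9 / 19.6) ≈ 648.67.
Average inventory = Q*/2 ≈ 648.67 / 2 = 324.334.

Average inventory ≈ 324.3 boards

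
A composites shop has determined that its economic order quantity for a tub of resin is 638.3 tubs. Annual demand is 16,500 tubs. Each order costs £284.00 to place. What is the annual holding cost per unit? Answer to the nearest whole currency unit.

Squaring Q* = √(2DS/H) gives Q*² = 2DS/H.
From Q* = √(2DS/H): H = 2DS / Q*² = 2 × 16,500 × 284 / 638.3² = 23.0029.

H ≈ £23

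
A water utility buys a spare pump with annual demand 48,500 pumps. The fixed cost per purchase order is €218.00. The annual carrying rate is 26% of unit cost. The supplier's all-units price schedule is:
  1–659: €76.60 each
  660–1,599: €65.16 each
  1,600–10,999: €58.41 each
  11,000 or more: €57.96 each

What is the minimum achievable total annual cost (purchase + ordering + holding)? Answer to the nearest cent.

Holding cost per unit per year at price C is H = 0.26·C.
For each price level, check whether its EOQ is feasible; otherwise the best quantity at that price is the breakpoint.
Tier 1 (€76.60): EOQ = 1030.4 exceeds tier's upper bound 659, so this tier is dominated.
EOQ at €65.16 = 1117.2 (feasible in tier 2): TC = 48,500×€65.16 + (48,500/1117.2)×218 + (1117.2/2)×0.26×€65.16 = €3,179,187.42.
EOQ at €58.41 = 1180.0 < 1600, so use break Q=1600: TC = 48,500×€58.41 + (48,500/1600.0)×218 + (1600.0/2)×0.26×€58.41 = €2,851,642.40.
EOQ at €57.96 = 1184.6 < 11000, so use break Q=11000: TC = 48,500×€57.96 + (48,500/11000.0)×218 + (11000.0/2)×0.26×€57.96 = €2,894,903.98.
Lowest total cost among the candidates is at Q = 1600.0.

TC* ≈ €2,851,642.40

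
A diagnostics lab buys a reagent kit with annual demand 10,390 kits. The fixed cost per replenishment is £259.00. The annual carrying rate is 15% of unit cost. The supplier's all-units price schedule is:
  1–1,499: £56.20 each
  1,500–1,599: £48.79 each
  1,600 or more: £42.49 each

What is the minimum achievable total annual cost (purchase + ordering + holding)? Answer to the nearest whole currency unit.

TC* ≈ £448,252

Holding cost per unit per year at price C is H = 0.15·C.
Evaluate total cost at each tier's feasible EOQ or, if the EOQ is below the tier, at the tier's minimum quantity.
EOQ at £56.20 = 799.0 (feasible in tier 1): TC = 10,390×£56.20 + (10,390/799.0)×259 + (799.0/2)×0.15×£56.20 = £590,653.76.
EOQ at £48.79 = 857.6 < 1500, so use break Q=1500: TC = 10,390×£48.79 + (10,390/1500.0)×259 + (1500.0/2)×0.15×£48.79 = £514,210.98.
EOQ at £42.49 = 918.9 < 1600, so use break Q=1600: TC = 10,390×£42.49 + (10,390/1600.0)×259 + (1600.0/2)×0.15×£42.49 = £448,251.78.
Lowest total cost among the candidates is at Q = 1600.0.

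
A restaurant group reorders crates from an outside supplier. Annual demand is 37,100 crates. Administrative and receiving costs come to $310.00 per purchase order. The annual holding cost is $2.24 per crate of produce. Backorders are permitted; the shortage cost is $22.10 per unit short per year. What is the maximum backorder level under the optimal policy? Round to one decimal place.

With planned backorders, Q* = √(2DS/H) · √((H+B)/B).
√(2DS/H) = √(2 × 37,100 × 310 / 2.24) = 3204.489.
√((H+B)/B) = √((2.24+22.1)/22.1) = 1.0495.
Q* ≈ 3362.970.
S* = Q* · H/(H+B) = 3362.970 × 2.24/24.34 ≈ 309.493.

S* ≈ 309.5 crates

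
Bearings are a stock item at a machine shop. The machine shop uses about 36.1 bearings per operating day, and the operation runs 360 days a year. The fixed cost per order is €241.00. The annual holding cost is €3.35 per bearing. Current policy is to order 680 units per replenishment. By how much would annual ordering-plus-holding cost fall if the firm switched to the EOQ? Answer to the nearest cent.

Extra cost ≈ €1,164.04 per year

Annual demand D = 36.1 × 360 = 12,996.
EOQ = √(2DS/H) = √(2 × 12,996 × 241 / 3.35) ≈ 1367.43.
Cost at Q* = (D/Q*)S + (Q*/2)H = √(2DSH) ≈ €4,580.90.
Cost at Q = 680: (12,996/680)×241 + (680/2)×3.35 = €4,605.94 + €1,139.00 = €5,744.94.
Excess = €5,744.94 − €4,580.90 = €1,164.04.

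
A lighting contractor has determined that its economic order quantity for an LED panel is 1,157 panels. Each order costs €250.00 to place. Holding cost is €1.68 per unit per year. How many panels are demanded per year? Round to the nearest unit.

The basic EOQ model gives Q* = √(2DS/H); rearrange for the unknown.
From Q* = √(2DS/H): D = Q*²H / (2S) = 1,157² × 1.68 / (2 × 250) = 4497.861.

D ≈ 4,498 panels per year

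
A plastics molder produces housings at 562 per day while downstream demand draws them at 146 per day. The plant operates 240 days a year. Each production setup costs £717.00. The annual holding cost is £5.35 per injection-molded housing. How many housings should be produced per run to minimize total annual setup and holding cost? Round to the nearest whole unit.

Q* ≈ 3,562 housings

Annual demand D = 146 × 240 = 35,040.
Production build-up factor (1 − d/p) = 1 − 146/562 = 0.7402.
Q* = √(2DS / (H(1 − d/p))) = √(2 × 35,040 × 717 / (5.35 × 0.7402)).
= √(50,247,360 / 3.9601) ≈ 3562.060.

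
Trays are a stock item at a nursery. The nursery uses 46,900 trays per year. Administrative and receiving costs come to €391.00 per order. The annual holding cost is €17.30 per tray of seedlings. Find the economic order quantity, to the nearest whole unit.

EOQ = √(2DS / H) = √(2 × 46,900 × 391 / 17.3).
= √(36,675,800 / 17.3) = √2,119,988.4393 ≈ 1456.018.

Q* ≈ 1,456 trays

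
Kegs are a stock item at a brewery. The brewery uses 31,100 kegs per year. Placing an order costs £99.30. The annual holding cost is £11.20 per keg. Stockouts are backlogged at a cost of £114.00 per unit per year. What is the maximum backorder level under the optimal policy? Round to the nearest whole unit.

With planned backorders, Q* = √(2DS/H) · √((H+B)/B).
√(2DS/H) = √(2 × 31,100 × 99.3 / 11.2) = 742.610.
√((H+B)/B) = √((11.2+114)/114) = 1.0480.
Q* ≈ 778.235.
S* = Q* · H/(H+B) = 778.235 × 11.2/125.2 ≈ 69.618.

S* ≈ 70 kegs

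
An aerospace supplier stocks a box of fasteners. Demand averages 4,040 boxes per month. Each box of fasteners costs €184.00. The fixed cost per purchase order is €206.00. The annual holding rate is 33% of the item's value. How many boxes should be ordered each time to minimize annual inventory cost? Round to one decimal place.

Q* ≈ 573.5 boxes

Annual demand D = 4,040 × 12 = 48,480.
Holding cost H = 0.33 × €184.00 = €60.7200 per unit per year.
EOQ = √(2DS / H) = √(2 × 48,480 × 206 / 60.72).
= √(19,973,760 / 60.72) = √328,948.6166 ≈ 573.540.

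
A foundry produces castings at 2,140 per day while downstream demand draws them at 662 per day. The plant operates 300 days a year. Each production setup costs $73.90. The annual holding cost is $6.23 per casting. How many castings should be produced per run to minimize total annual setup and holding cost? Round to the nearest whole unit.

Q* ≈ 2,612 castings

Annual demand D = 662 × 300 = 198,600.
Production build-up factor (1 − d/p) = 1 − 662/2,140 = 0.6907.
Q* = √(2DS / (H(1 − d/p))) = √(2 × 198,600 × 73.9 / (6.23 × 0.6907)).
= √(29,353,080 / 4.3028) ≈ 2611.876.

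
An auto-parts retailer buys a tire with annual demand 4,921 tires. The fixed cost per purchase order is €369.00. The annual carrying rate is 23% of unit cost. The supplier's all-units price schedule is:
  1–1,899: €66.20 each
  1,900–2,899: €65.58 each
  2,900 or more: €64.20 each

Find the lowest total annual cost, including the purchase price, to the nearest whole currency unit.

Holding cost per unit per year at price C is H = 0.23·C.
Evaluate total cost at each tier's feasible EOQ or, if the EOQ is below the tier, at the tier's minimum quantity.
EOQ at €66.20 = 488.4 (feasible in tier 1): TC = 4,921×€66.20 + (4,921/488.4)×369 + (488.4/2)×0.23×€66.20 = €333,206.34.
EOQ at €65.58 = 490.7 < 1900, so use break Q=1900: TC = 4,921×€65.58 + (4,921/1900.0)×369 + (1900.0/2)×0.23×€65.58 = €338,004.12.
EOQ at €64.20 = 495.9 < 2900, so use break Q=2900: TC = 4,921×€64.20 + (4,921/2900.0)×369 + (2900.0/2)×0.23×€64.20 = €337,965.05.
Lowest total cost among the candidates is at Q = 488.4.

TC* ≈ €333,206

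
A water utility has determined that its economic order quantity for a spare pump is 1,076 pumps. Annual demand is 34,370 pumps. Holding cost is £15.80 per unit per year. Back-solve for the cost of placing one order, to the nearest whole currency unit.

S ≈ £266

Squaring Q* = √(2DS/H) gives Q*² = 2DS/H.
From Q* = √(2DS/H): S = Q*²H / (2D) = 1,076² × 15.8 / (2 × 34,370) = 266.1167.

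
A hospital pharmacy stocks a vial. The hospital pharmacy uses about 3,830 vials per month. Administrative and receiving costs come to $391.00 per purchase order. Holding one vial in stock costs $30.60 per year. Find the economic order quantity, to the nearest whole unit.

Annual demand D = 3,830 × 12 = 45,960.
EOQ = √(2DS / H) = √(2 × 45,960 × 391 / 30.6).
= √(35,940,720 / 30.6) = √1,174,533.3333 ≈ 1083.759.

Q* ≈ 1,084 vials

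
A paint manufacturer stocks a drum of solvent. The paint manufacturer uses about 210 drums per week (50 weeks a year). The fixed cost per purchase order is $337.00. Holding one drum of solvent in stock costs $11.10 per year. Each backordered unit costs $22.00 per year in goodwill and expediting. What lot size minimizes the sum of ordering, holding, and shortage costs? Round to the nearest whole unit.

Annual demand D = 210 × 50 = 10,500.
With planned backorders, Q* = √(2DS/H) · √((H+B)/B).
√(2DS/H) = √(2 × 10,500 × 337 / 11.1) = 798.478.
√((H+B)/B) = √((11.1+22)/22) = 1.2266.
Q* ≈ 979.413.

Q* ≈ 979 drums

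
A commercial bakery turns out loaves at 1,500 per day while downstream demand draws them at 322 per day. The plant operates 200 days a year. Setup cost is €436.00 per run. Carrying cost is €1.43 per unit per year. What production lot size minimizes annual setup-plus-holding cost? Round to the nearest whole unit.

Annual demand D = 322 × 200 = 64,400.
Production build-up factor (1 − d/p) = 1 − 322/1,500 = 0.7853.
Q* = √(2DS / (H(1 − d/p))) = √(2 × 64,400 × 436 / (1.43 × 0.7853)).
= √(56,156,800 / 1.123) ≈ 7071.412.

Q* ≈ 7,071 loaves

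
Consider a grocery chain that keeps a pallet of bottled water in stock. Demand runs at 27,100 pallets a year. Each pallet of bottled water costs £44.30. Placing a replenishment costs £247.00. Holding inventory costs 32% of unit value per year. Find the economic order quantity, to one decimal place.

Holding cost H = 0.32 × £44.30 = £14.1760 per unit per year.
EOQ = √(2DS / H) = √(2 × 27,100 × 247 / 14.176).
= √(13,387,400 / 14.176) = √944,370.7675 ≈ 971.787.

Q* ≈ 971.8 pallets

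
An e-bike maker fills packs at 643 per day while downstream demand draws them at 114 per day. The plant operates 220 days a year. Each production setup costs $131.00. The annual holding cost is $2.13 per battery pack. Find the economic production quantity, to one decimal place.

Annual demand D = 114 × 220 = 25,080.
Production build-up factor (1 − d/p) = 1 − 114/643 = 0.8227.
Q* = √(2DS / (H(1 − d/p))) = √(2 × 25,080 × 131 / (2.13 × 0.8227)).
= √(6,570,960 / 1.7524) ≈ 1936.432.

Q* ≈ 1,936.4 packs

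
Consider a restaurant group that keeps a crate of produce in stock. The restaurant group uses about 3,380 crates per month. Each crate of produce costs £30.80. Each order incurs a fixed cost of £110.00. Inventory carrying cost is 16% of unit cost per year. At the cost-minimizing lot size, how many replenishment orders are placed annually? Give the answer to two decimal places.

N ≈ 30.14 orders per year

Annual demand D = 3,380 × 12 = 40,560.
Holding cost H = 0.16 × £30.80 = £4.9280 per unit per year.
The optimal lot size = √(2DS/H) = √(2 × 40,560 × 110 / 4.928) ≈ 1345.63.
Orders per year = D / Q* = 40,560 / 1345.63 ≈ 30.142.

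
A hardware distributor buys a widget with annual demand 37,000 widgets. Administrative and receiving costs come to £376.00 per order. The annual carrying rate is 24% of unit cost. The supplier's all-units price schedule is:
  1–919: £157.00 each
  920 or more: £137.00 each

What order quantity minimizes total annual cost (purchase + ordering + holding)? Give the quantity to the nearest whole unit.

Holding cost per unit per year at price C is H = 0.24·C.
For each price level, check whether its EOQ is feasible; otherwise the best quantity at that price is the breakpoint.
EOQ at £157.00 = 859.3 (feasible in tier 1): TC = 37,000×£157.00 + (37,000/859.3)×376 + (859.3/2)×0.24×£157.00 = £5,841,379.13.
EOQ at £137.00 = 919.9 < 920, so use break Q=920: TC = 37,000×£137.00 + (37,000/920.0)×376 + (920.0/2)×0.24×£137.00 = £5,099,246.54.
Lowest total cost is £5,099,246.54 at Q = 920.0.

Q* ≈ 920 widgets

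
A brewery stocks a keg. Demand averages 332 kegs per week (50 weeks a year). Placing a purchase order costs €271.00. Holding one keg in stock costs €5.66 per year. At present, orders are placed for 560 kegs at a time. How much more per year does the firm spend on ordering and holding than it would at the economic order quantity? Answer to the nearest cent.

Extra cost ≈ €2,481.90 per year

Annual demand D = 332 × 50 = 16,600.
EOQ = √(2DS/H) = √(2 × 16,600 × 271 / 5.66) ≈ 1260.80.
Cost at Q* = (D/Q*)S + (Q*/2)H = √(2DSH) ≈ €7,136.12.
Cost at Q = 560: (16,600/560)×271 + (560/2)×5.66 = €8,033.21 + €1,584.80 = €9,618.01.
Excess = €9,618.01 − €7,136.12 = €2,481.90.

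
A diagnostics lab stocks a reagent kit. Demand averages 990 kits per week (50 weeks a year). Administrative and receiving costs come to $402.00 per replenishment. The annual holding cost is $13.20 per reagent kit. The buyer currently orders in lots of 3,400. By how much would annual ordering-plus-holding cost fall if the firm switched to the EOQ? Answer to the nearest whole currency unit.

Annual demand D = 990 × 50 = 49,500.
EOQ = √(2DS/H) = √(2 × 49,500 × 402 / 13.2) ≈ 1736.38.
Cost at Q* = (D/Q*)S + (Q*/2)H = √(2DSH) ≈ $22,920.16.
Cost at Q = 3,400: (49,500/3,400)×402 + (3,400/2)×13.2 = $5,852.65 + $22,440.00 = $28,292.65.
Excess = $28,292.65 − $22,920.16 = $5,372.49.

Extra cost ≈ $5,372 per year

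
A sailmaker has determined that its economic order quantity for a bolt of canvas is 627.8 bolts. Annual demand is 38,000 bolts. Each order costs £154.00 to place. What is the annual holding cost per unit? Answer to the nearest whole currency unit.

H ≈ £30

Invert the EOQ relation Q*² = 2DS/H.
From Q* = √(2DS/H): H = 2DS / Q*² = 2 × 38,000 × 154 / 627.8² = 29.6956.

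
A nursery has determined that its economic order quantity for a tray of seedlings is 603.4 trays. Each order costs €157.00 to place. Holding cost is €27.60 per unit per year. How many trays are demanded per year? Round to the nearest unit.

D ≈ 32,003 trays per year

Squaring Q* = √(2DS/H) gives Q*² = 2DS/H.
From Q* = √(2DS/H): D = Q*²H / (2S) = 603.4² × 27.6 / (2 × 157) = 32002.952.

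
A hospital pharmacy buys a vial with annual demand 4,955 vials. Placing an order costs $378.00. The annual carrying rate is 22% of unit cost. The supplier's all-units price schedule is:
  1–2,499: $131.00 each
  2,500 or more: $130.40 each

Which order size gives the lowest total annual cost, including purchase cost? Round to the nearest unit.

Holding cost per unit per year at price C is H = 0.22·C.
Evaluate total cost at each tier's feasible EOQ or, if the EOQ is below the tier, at the tier's minimum quantity.
EOQ at $131.00 = 360.5 (feasible in tier 1): TC = 4,955×$131.00 + (4,955/360.5)×378 + (360.5/2)×0.22×$131.00 = $659,495.34.
EOQ at $130.40 = 361.4 < 2500, so use break Q=2500: TC = 4,955×$130.40 + (4,955/2500.0)×378 + (2500.0/2)×0.22×$130.40 = $682,741.20.
Lowest total cost is $659,495.34 at Q = 360.5.

Q* ≈ 361 vials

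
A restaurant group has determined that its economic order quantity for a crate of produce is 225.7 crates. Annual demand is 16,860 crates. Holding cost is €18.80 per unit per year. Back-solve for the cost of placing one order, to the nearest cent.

S ≈ €28.40

Squaring Q* = √(2DS/H) gives Q*² = 2DS/H.
From Q* = √(2DS/H): S = Q*²H / (2D) = 225.7² × 18.8 / (2 × 16,860) = 28.4010.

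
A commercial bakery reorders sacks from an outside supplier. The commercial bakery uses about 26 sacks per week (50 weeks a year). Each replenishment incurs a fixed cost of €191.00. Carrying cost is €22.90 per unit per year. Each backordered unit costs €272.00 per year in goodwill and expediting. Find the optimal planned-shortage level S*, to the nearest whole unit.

S* ≈ 12 sacks

Annual demand D = 26 × 50 = 1,300.
With planned backorders, Q* = √(2DS/H) · √((H+B)/B).
√(2DS/H) = √(2 × 1,300 × 191 / 22.9) = 147.260.
√((H+B)/B) = √((22.9+272)/272) = 1.0412.
Q* ≈ 153.334.
S* = Q* · H/(H+B) = 153.334 × 22.9/294.9 ≈ 11.907.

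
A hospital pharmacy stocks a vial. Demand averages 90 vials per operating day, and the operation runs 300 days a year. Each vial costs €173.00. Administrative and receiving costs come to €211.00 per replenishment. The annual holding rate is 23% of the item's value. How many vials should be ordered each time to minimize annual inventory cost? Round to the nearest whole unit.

Q* ≈ 535 vials

Annual demand D = 90 × 300 = 27,000.
Holding cost H = 0.23 × €173.00 = €39.7900 per unit per year.
EOQ = √(2DS / H) = √(2 × 27,000 × 211 / 39.79).
= √(11,394,000 / 39.79) = √286,353.3551 ≈ 535.120.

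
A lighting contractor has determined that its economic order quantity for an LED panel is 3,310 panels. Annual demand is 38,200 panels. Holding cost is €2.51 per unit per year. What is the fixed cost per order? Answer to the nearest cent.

S ≈ €359.95

The basic EOQ model gives Q* = √(2DS/H); rearrange for the unknown.
From Q* = √(2DS/H): S = Q*²H / (2D) = 3,310² × 2.51 / (2 × 38,200) = 359.9452.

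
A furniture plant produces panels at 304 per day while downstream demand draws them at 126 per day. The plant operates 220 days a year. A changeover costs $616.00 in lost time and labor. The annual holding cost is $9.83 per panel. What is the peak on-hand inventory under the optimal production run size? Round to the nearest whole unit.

I_max ≈ 1,426 panels

Annual demand D = 126 × 220 = 27,720.
Production build-up factor (1 − d/p) = 1 − 126/304 = 0.5855.
Q* = √(2DS / (H(1 − d/p))) = √(2 × 27,720 × 616 / (9.83 × 0.5855)).
= √(34,151,040 / 5.7557) ≈ 2435.858.
Maximum inventory = Q*(1 − d/p) = 2435.858 × 0.5855 ≈ 1426.259.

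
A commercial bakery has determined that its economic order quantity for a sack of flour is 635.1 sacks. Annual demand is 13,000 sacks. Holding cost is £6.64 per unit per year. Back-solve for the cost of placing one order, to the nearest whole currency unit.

S ≈ £103

Squaring Q* = √(2DS/H) gives Q*² = 2DS/H.
From Q* = √(2DS/H): S = Q*²H / (2D) = 635.1² × 6.64 / (2 × 13,000) = 103.0099.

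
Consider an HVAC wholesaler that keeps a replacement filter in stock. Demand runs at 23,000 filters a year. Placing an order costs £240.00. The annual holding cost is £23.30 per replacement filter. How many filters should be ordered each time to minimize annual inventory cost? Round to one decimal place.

EOQ = √(2DS / H) = √(2 × 23,000 × 240 / 23.3).
= √(11,040,000 / 23.3) = √473,819.7425 ≈ 688.346.

Q* ≈ 688.3 filters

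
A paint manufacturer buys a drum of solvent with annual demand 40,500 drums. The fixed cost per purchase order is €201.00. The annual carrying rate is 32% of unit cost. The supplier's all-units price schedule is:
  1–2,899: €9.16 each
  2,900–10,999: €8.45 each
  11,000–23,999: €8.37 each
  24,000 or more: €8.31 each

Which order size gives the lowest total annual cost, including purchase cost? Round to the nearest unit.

Holding cost per unit per year at price C is H = 0.32·C.
Evaluate total cost at each tier's feasible EOQ or, if the EOQ is below the tier, at the tier's minimum quantity.
EOQ at €9.16 = 2356.8 (feasible in tier 1): TC = 40,500×€9.16 + (40,500/2356.8)×201 + (2356.8/2)×0.32×€9.16 = €377,888.17.
EOQ at €8.45 = 2453.8 < 2900, so use break Q=2900: TC = 40,500×€8.45 + (40,500/2900.0)×201 + (2900.0/2)×0.32×€8.45 = €348,952.87.
EOQ at €8.37 = 2465.5 < 11000, so use break Q=11000: TC = 40,500×€8.37 + (40,500/11000.0)×201 + (11000.0/2)×0.32×€8.37 = €354,456.25.
EOQ at €8.31 = 2474.4 < 24000, so use break Q=24000: TC = 40,500×€8.31 + (40,500/24000.0)×201 + (24000.0/2)×0.32×€8.31 = €368,804.59.
Lowest total cost is €348,952.87 at Q = 2900.0.

Q* ≈ 2,900 drums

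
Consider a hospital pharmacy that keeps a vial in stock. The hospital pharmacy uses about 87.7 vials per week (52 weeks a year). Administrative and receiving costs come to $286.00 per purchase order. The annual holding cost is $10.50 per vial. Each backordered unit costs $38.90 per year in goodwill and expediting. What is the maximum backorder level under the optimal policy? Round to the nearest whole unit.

Annual demand D = 87.7 × 52 = 4,560.4.
With planned backorders, Q* = √(2DS/H) · √((H+B)/B).
√(2DS/H) = √(2 × 4,560.4 × 286 / 10.5) = 498.431.
√((H+B)/B) = √((10.5+38.9)/38.9) = 1.1269.
Q* ≈ 561.686.
S* = Q* · H/(H+B) = 561.686 × 10.5/49.4 ≈ 119.387.

S* ≈ 119 vials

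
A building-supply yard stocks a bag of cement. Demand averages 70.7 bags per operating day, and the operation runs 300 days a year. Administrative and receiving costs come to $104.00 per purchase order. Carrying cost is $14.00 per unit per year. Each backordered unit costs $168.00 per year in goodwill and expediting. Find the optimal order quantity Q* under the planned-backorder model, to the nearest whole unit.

Q* ≈ 584 bags

Annual demand D = 70.7 × 300 = 21,210.
With planned backorders, Q* = √(2DS/H) · √((H+B)/B).
√(2DS/H) = √(2 × 21,210 × 104 / 14) = 561.356.
√((H+B)/B) = √((14+168)/168) = 1.0408.
Q* ≈ 584.277.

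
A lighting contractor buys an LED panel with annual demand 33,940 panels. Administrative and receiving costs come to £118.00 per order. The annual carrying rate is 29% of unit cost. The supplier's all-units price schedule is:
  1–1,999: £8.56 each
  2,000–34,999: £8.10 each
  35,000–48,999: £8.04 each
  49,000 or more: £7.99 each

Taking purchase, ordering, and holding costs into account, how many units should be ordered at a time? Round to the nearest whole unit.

Holding cost per unit per year at price C is H = 0.29·C.
Evaluate total cost at each tier's feasible EOQ or, if the EOQ is below the tier, at the tier's minimum quantity.
EOQ at £8.56 = 1796.3 (feasible in tier 1): TC = 33,940×£8.56 + (33,940/1796.3)×118 + (1796.3/2)×0.29×£8.56 = £294,985.51.
EOQ at £8.10 = 1846.6 < 2000, so use break Q=2000: TC = 33,940×£8.10 + (33,940/2000.0)×118 + (2000.0/2)×0.29×£8.10 = £279,265.46.
EOQ at £8.04 = 1853.5 < 35000, so use break Q=35000: TC = 33,940×£8.04 + (33,940/35000.0)×118 + (35000.0/2)×0.29×£8.04 = £313,795.03.
EOQ at £7.99 = 1859.3 < 49000, so use break Q=49000: TC = 33,940×£7.99 + (33,940/49000.0)×118 + (49000.0/2)×0.29×£7.99 = £328,031.28.
Lowest total cost is £279,265.46 at Q = 2000.0.

Q* ≈ 2,000 panels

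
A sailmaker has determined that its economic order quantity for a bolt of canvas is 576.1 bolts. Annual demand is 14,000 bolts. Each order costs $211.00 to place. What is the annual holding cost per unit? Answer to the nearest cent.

H ≈ $17.80

Squaring Q* = √(2DS/H) gives Q*² = 2DS/H.
From Q* = √(2DS/H): H = 2DS / Q*² = 2 × 14,000 × 211 / 576.1² = 17.8010.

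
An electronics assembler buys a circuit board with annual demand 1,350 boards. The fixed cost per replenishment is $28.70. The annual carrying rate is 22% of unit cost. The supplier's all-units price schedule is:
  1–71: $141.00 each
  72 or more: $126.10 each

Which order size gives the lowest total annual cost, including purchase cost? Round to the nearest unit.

Holding cost per unit per year at price C is H = 0.22·C.
For each price level, check whether its EOQ is feasible; otherwise the best quantity at that price is the breakpoint.
EOQ at $141.00 = 50.0 (feasible in tier 1): TC = 1,350×$141.00 + (1,350/50.0)×28.7 + (50.0/2)×0.22×$141.00 = $191,900.40.
EOQ at $126.10 = 52.9 < 72, so use break Q=72: TC = 1,350×$126.10 + (1,350/72.0)×28.7 + (72.0/2)×0.22×$126.10 = $171,771.84.
Lowest total cost is $171,771.84 at Q = 72.0.

Q* ≈ 72 boards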